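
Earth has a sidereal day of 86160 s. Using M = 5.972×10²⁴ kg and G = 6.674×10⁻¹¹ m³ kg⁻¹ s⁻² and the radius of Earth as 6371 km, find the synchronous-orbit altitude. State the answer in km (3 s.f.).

μ = GM = 6.674×10⁻¹¹ × 5.972×10²⁴ = 3.986×10¹⁴ m³/s².
A synchronous orbit has period T, so by Kepler's third law a = (μT²/4π²)^(1/3).
μT²/4π² = 3.986×10¹⁴ × (8.616×10⁴)² / 39.48 = 7.495×10²² m³.
a = 4.216×10⁷ m = 42162 km.
Altitude h = a − R = 42162 − 6371 = 35791 km.

h_sync ≈ 35800 km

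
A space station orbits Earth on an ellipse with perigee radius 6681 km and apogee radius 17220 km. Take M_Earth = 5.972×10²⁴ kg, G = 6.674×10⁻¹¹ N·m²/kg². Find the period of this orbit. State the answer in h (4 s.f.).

μ = GM = 6.674×10⁻¹¹ × 5.972×10²⁴ = 3.986×10¹⁴ m³/s².
Semi-major axis a = (r_p + r_a)/2 = (6681.0 + 17220)/2 = 11950 km = 1.195×10⁷ m.
By Kepler's third law T = 2π√(a³/μ) = 2π × 2.069×10³ = 1.300×10⁴ s.
= 3.612 h.

T ≈ 3.612 h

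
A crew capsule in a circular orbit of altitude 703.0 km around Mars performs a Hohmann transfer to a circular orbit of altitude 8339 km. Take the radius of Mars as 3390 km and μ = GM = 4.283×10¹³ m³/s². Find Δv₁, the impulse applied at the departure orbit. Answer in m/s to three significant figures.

Δv ≈ 704 m/s

r₁ = 3390 + 703.0 = 4093.0 km = 4.0930×10⁶ m.
r₂ = 3390 + 8339 = 11729 km = 1.1729×10⁷ m.
Transfer ellipse a_t = (r₁ + r₂)/2 = 7.911×10⁶ m.
At r₁: circular v_c1 = √(μ/r₁) = 3235 m/s; transfer-periapsis v_p = √[μ(2/r₁ − 1/a_t)] = 3939 m/s.
Δv₁ = v_p − v_c1 = 704.0 m/s.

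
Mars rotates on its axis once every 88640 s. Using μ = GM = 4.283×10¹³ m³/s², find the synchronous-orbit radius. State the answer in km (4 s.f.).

A synchronous orbit has period T, so by Kepler's third law a = (μT²/4π²)^(1/3).
μT²/4π² = 4.283×10¹³ × (8.864×10⁴)² / 39.48 = 8.524×10²¹ m³.
a = 2.043×10⁷ m = 20428 km.

r_sync ≈ 20430 km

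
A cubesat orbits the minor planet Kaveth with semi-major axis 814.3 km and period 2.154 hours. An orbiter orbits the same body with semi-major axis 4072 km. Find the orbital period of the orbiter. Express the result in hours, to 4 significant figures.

Kepler's third law: T² ∝ a³, so T₂ = T₁ (a₂/a₁)^(3/2).
a₂/a₁ = 5.001, (a₂/a₁)^(3/2) = 11.18.
T₂ = 2.154 × 11.18 = 24.09 hours.

T₂ ≈ 24.09 hours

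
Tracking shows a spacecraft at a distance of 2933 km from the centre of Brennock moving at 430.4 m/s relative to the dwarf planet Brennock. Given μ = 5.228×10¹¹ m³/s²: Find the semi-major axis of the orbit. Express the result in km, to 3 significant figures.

r = 2.933×10⁶ m.
Vis-viva rearranged: 1/a = 2/r − v²/μ = 6.819×10⁻⁷ − 3.543×10⁻⁷ = 3.276×10⁻⁷ m⁻¹.
a = 3.053×10⁶ m = 3052.8 km.

a ≈ 3050 km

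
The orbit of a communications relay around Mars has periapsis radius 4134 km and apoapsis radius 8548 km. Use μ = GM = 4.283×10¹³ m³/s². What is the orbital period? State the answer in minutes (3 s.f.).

Semi-major axis a = (r_p + r_a)/2 = (4134.0 + 8548.0)/2 = 6341.0 km = 6.341×10⁶ m.
By Kepler's third law T = 2π√(a³/μ) = 2π × 2.440×10³ = 1.533×10⁴ s.
= 255.5 minutes.

T ≈ 256 minutes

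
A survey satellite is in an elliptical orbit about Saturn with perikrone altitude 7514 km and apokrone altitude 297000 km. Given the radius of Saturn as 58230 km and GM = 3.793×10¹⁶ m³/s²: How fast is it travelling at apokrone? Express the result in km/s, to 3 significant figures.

v ≈ 5.78 km/s

r_p = 58230 + 7514 = 65744 km = 6.5744×10⁷ m.
r_a = 58230 + 297000 = 355230 km = 3.5523×10⁸ m.
Semi-major axis a = (r_p + r_a)/2 = 2.1049×10⁵ km = 2.105×10⁸ m.
Vis-viva: v² = μ(2/r − 1/a) = 3.793×10¹⁶ × (5.630×10⁻⁹ − 4.751×10⁻⁹) = 3.335×10⁷ m²/s².
v = 5775 m/s = 5.775 km/s.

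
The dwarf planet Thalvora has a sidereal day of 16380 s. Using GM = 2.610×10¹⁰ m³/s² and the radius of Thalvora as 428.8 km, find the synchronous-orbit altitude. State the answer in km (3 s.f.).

A synchronous orbit has period T, so by Kepler's third law a = (μT²/4π²)^(1/3).
μT²/4π² = 2.610×10¹⁰ × (1.638×10⁴)² / 39.48 = 1.774×10¹⁷ m³.
a = 5.619×10⁵ m = 561.87 km.
Altitude h = a − R = 561.87 − 428.8 = 133.07 km.

h_sync ≈ 133 km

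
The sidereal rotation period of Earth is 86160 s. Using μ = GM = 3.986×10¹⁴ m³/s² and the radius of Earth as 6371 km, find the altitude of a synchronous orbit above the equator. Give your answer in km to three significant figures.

h_sync ≈ 35800 km

A synchronous orbit has period T, so by Kepler's third law a = (μT²/4π²)^(1/3).
μT²/4π² = 3.986×10¹⁴ × (8.616×10⁴)² / 39.48 = 7.495×10²² m³.
a = 4.216×10⁷ m = 42163 km.
Altitude h = a − R = 42163 − 6371 = 35792 km.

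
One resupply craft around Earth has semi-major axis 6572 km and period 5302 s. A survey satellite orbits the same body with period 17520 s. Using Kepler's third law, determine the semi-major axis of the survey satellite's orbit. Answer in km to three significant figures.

Kepler's third law: a³ ∝ T², so a₂ = a₁ (T₂/T₁)^(2/3).
T₂/T₁ = 3.304, (T₂/T₁)^(2/3) = 2.219.
a₂ = 6572 × 2.219 = 14580 km.

a₂ ≈ 14600 km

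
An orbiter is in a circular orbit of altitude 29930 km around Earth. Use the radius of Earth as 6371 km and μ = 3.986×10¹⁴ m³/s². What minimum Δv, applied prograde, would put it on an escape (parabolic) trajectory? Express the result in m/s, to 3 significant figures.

Δv ≈ 1370 m/s

r = 6371 + 29930 = 36301 km = 3.6301×10⁷ m.
Circular speed v_c = √(μ/r) = 3314 m/s.
Escape speed v_esc = √(2μ/r) = √2 × v_c = 4686 m/s.
Δv = v_esc − v_c = 1373 m/s.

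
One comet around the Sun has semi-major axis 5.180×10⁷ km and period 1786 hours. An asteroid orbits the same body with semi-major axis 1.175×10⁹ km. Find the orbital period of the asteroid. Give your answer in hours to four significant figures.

Kepler's third law: T² ∝ a³, so T₂ = T₁ (a₂/a₁)^(3/2).
a₂/a₁ = 22.68, (a₂/a₁)^(3/2) = 108.0.
T₂ = 1786 × 108.0 = 1.929×10⁵ hours.

T₂ ≈ 1.929×10⁵ hours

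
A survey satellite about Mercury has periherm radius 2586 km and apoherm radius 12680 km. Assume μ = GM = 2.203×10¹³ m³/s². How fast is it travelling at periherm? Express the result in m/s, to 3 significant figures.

Semi-major axis a = (r_p + r_a)/2 = 7633.0 km = 7.633×10⁶ m.
Vis-viva: v² = μ(2/r − 1/a) = 2.203×10¹³ × (7.734×10⁻⁷ − 1.310×10⁻⁷) = 1.415×10⁷ m²/s².
v = 3762 m/s.

v ≈ 3760 m/s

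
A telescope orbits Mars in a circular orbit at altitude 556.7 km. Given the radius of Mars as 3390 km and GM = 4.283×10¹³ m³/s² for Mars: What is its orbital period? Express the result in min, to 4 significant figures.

r = 3390 + 556.7 = 3946.7 km = 3.9467×10⁶ m.
Kepler's third law: T = 2π√(r³/μ) = 2π√((3.947×10⁶)³ / 4.283×10¹³).
r³/μ = 1.435×10⁶ s², so T = 2π × 1.198×10³ = 7.528×10³ s.
Converting: 7.528×10³ s ÷ 60.00 = 125.5 min.

T ≈ 125.5 min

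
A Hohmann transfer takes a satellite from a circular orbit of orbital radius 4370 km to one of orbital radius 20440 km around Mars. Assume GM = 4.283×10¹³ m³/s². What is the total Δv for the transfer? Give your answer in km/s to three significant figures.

Δv_total ≈ 1.48 km/s

r₁ = 4370 km = 4.370×10⁶ m.
r₂ = 20440 km = 2.044×10⁷ m.
Transfer ellipse a_t = (r₁ + r₂)/2 = 1.240×10⁷ m.
At r₁: circular v_c1 = √(μ/r₁) = 3131 m/s; transfer-periapsis v_p = √[μ(2/r₁ − 1/a_t)] = 4019 m/s.
Δv₁ = v_p − v_c1 = 888.0 m/s.
At r₂: circular v_c2 = √(μ/r₂) = 1448 m/s; transfer-apoapsis v_a = √[μ(2/r₂ − 1/a_t)] = 859.2 m/s.
Δv₂ = v_c2 − v_a = 588.4 m/s.
Total Δv = Δv₁ + Δv₂ = 1476 m/s = 1.476 km/s.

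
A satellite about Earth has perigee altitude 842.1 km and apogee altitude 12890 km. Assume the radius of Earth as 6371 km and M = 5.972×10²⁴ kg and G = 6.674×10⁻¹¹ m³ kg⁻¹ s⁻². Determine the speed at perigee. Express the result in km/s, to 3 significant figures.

μ = GM = 6.674×10⁻¹¹ × 5.972×10²⁴ = 3.986×10¹⁴ m³/s².
r_p = 6371 + 842.1 = 7213.1 km = 7.2131×10⁶ m.
r_a = 6371 + 12890 = 19261 km = 1.9261×10⁷ m.
Semi-major axis a = (r_p + r_a)/2 = 13237 km = 1.324×10⁷ m.
Vis-viva: v² = μ(2/r − 1/a) = 3.986×10¹⁴ × (2.773×10⁻⁷ − 7.555×10⁻⁸) = 8.040×10⁷ m²/s².
v = 8967 m/s = 8.967 km/s.

v ≈ 8.97 km/s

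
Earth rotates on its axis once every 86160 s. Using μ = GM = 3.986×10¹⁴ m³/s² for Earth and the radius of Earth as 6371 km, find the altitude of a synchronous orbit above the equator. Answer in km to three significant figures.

A synchronous orbit has period T, so by Kepler's third law a = (μT²/4π²)^(1/3).
μT²/4π² = 3.986×10¹⁴ × (8.616×10⁴)² / 39.48 = 7.495×10²² m³.
a = 4.216×10⁷ m = 42163 km.
Altitude h = a − R = 42163 − 6371 = 35792 km.

h_sync ≈ 35800 km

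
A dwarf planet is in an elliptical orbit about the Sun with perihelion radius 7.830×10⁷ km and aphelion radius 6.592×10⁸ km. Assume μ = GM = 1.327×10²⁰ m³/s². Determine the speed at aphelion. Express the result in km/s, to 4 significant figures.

v ≈ 6.538 km/s

Semi-major axis a = (r_p + r_a)/2 = 3.6875×10⁸ km = 3.688×10¹¹ m.
Vis-viva: v² = μ(2/r − 1/a) = 1.327×10²⁰ × (3.034×10⁻¹² − 2.712×10⁻¹²) = 4.274×10⁷ m²/s².
v = 6538 m/s = 6.538 km/s.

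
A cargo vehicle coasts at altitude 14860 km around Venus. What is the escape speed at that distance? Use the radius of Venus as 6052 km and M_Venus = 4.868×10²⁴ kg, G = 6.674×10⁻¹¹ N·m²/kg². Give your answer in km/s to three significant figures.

v_esc ≈ 5.57 km/s

μ = GM = 6.674×10⁻¹¹ × 4.868×10²⁴ = 3.249×10¹⁴ m³/s².
r = 6052 + 14860 = 20912 km = 2.0912×10⁷ m.
Escape speed v_esc = √(2μ/r) = √(2 × 3.249×10¹⁴ / 2.091×10⁷) = √(3.107×10⁷) = 5574 m/s.
= 5.574 km/s.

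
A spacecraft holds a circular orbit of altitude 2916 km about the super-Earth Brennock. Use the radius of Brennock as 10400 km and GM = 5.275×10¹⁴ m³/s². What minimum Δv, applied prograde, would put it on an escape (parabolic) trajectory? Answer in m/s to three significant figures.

Δv ≈ 2610 m/s

r = 10400 + 2916 = 13316 km = 1.3316×10⁷ m.
Circular speed v_c = √(μ/r) = 6294 m/s.
Escape speed v_esc = √(2μ/r) = √2 × v_c = 8901 m/s.
Δv = v_esc − v_c = 2607 m/s.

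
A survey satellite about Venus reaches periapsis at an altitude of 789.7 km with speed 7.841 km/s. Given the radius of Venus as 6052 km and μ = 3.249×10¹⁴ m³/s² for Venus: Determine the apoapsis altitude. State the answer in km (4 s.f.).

r_p = 6052 + 789.7 = 6841.7 km = 6.842×10⁶ m.
Specific energy ε = v²/2 − μ/r = -1.675×10⁷ J/kg, so a = −μ/(2ε) = 9.700×10⁶ m.
The apsides satisfy r_p + r_a = 2a, so the apoapsis radius is 2a − r_p = 1.256×10⁷ m = 12558 km.
Apoapsis altitude = 12558 − 6052 = 6506.1 km.

apoapsis altitude ≈ 6506 km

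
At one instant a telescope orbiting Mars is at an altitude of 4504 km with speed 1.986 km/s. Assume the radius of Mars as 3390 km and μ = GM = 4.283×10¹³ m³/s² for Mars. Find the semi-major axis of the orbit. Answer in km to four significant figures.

a ≈ 6201 km

r = 3390 + 4504 = 7894.0 km = 7.894×10⁶ m.
Specific orbital energy ε = v²/2 − μ/r = (1986)²/2 − 4.283×10¹³/7.894×10⁶ = -3.454×10⁶ J/kg.
Since ε = −μ/(2a), a = −μ/(2ε) = 6.201×10⁶ m = 6200.9 km.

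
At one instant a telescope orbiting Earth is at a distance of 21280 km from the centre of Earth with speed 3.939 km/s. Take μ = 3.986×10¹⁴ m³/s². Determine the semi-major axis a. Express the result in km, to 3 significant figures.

a ≈ 18200 km

r = 2.128×10⁷ m.
Vis-viva rearranged: 1/a = 2/r − v²/μ = 9.398×10⁻⁸ − 3.893×10⁻⁸ = 5.506×10⁻⁸ m⁻¹.
a = 1.816×10⁷ m = 18162 km.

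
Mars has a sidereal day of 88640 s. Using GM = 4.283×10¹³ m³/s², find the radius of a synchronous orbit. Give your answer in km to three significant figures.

A synchronous orbit has period T, so by Kepler's third law a = (μT²/4π²)^(1/3).
μT²/4π² = 4.283×10¹³ × (8.864×10⁴)² / 39.48 = 8.524×10²¹ m³.
a = 2.043×10⁷ m = 20428 km.

r_sync ≈ 20400 km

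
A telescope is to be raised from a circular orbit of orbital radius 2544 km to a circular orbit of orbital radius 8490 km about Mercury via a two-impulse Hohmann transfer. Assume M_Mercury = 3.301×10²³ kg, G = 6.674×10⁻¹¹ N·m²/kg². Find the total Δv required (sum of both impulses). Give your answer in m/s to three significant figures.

Δv_total ≈ 1220 m/s

μ = GM = 6.674×10⁻¹¹ × 3.301×10²³ = 2.203×10¹³ m³/s².
r₁ = 2544 km = 2.544×10⁶ m.
r₂ = 8490 km = 8.490×10⁶ m.
Transfer ellipse a_t = (r₁ + r₂)/2 = 5.517×10⁶ m.
At r₁: circular v_c1 = √(μ/r₁) = 2943 m/s; transfer-periherm v_p = √[μ(2/r₁ − 1/a_t)] = 3651 m/s.
Δv₁ = v_p − v_c1 = 707.8 m/s.
At r₂: circular v_c2 = √(μ/r₂) = 1611 m/s; transfer-apoherm v_a = √[μ(2/r₂ − 1/a_t)] = 1094 m/s.
Δv₂ = v_c2 − v_a = 517.0 m/s.
Total Δv = Δv₁ + Δv₂ = 1225 m/s.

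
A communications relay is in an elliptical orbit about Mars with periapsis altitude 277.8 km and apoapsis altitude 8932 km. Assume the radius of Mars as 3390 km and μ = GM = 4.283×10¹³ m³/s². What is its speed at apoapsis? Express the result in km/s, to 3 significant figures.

r_p = 3390 + 277.8 = 3667.8 km = 3.6678×10⁶ m.
r_a = 3390 + 8932 = 12322 km = 1.2322×10⁷ m.
Semi-major axis a = (r_p + r_a)/2 = 7994.9 km = 7.995×10⁶ m.
Vis-viva: v² = μ(2/r − 1/a) = 4.283×10¹³ × (1.623×10⁻⁷ − 1.251×10⁻⁷) = 1.595×10⁶ m²/s².
v = 1263 m/s = 1.263 km/s.

v ≈ 1.26 km/s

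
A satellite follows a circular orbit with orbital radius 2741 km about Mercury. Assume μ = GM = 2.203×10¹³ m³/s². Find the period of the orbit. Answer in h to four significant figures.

r = 2741 km = 2.741×10⁶ m.
Kepler's third law: T = 2π√(r³/μ) = 2π√((2.741×10⁶)³ / 2.203×10¹³).
r³/μ = 9.348×10⁵ s², so T = 2π × 9.668×10² = 6.075×10³ s.
Converting: 6.075×10³ s ÷ 3600 = 1.687 h.

T ≈ 1.687 h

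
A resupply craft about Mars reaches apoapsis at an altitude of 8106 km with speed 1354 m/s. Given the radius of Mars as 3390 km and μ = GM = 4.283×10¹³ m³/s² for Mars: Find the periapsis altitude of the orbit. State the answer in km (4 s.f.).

r_a = 3390 + 8106 = 11496 km = 1.150×10⁷ m.
Specific energy ε = v²/2 − μ/r = -2.809×10⁶ J/kg, so a = −μ/(2ε) = 7.624×10⁶ m.
The apsides satisfy r_p + r_a = 2a, so the periapsis radius is 2a − r_a = 3.751×10⁶ m = 3751.5 km.
Periapsis altitude = 3751.5 − 3390 = 361.50 km.

periapsis altitude ≈ 361.5 km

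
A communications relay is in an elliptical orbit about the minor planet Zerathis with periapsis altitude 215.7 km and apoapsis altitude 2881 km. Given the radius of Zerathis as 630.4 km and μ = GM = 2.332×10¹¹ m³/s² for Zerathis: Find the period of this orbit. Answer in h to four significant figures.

T ≈ 11.62 h

r_p = 630.4 + 215.7 = 846.10 km = 8.4610×10⁵ m.
r_a = 630.4 + 2881 = 3511.4 km = 3.5114×10⁶ m.
Semi-major axis a = (r_p + r_a)/2 = (846.10 + 3511.4)/2 = 2178.8 km = 2.179×10⁶ m.
By Kepler's third law T = 2π√(a³/μ) = 2π × 6.660×10³ = 4.184×10⁴ s.
= 11.62 h.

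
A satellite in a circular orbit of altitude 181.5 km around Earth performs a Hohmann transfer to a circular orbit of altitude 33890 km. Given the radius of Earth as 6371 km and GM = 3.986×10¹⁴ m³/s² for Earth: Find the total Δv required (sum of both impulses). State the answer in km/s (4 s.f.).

Δv_total ≈ 3.911 km/s

r₁ = 6371 + 181.5 = 6552.5 km = 6.5525×10⁶ m.
r₂ = 6371 + 33890 = 40261 km = 4.0261×10⁷ m.
Transfer ellipse a_t = (r₁ + r₂)/2 = 2.341×10⁷ m.
At r₁: circular v_c1 = √(μ/r₁) = 7799 m/s; transfer-perigee v_p = √[μ(2/r₁ − 1/a_t)] = 10230 m/s.
Δv₁ = v_p − v_c1 = 2430 m/s.
At r₂: circular v_c2 = √(μ/r₂) = 3146 m/s; transfer-apogee v_a = √[μ(2/r₂ − 1/a_t)] = 1665 m/s.
Δv₂ = v_c2 − v_a = 1482 m/s.
Total Δv = Δv₁ + Δv₂ = 3911 m/s = 3.911 km/s.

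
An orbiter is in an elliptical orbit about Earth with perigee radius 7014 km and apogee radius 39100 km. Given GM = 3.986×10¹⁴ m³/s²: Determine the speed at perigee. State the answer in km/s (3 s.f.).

v ≈ 9.82 km/s

Semi-major axis a = (r_p + r_a)/2 = 23057 km = 2.306×10⁷ m.
Vis-viva: v² = μ(2/r − 1/a) = 3.986×10¹⁴ × (2.851×10⁻⁷ − 4.337×10⁻⁸) = 9.637×10⁷ m²/s².
v = 9817 m/s = 9.817 km/s.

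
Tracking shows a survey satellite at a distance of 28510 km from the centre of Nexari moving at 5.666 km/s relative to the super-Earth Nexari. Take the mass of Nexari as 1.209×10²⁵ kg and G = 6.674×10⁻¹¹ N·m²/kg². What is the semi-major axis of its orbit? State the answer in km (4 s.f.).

μ = GM = 6.674×10⁻¹¹ × 1.209×10²⁵ = 8.069×10¹⁴ m³/s².
r = 2.851×10⁷ m.
Specific orbital energy ε = v²/2 − μ/r = (5666)²/2 − 8.069×10¹⁴/2.851×10⁷ = -1.225×10⁷ J/kg.
Since ε = −μ/(2a), a = −μ/(2ε) = 3.293×10⁷ m = 32934 km.

a ≈ 32930 km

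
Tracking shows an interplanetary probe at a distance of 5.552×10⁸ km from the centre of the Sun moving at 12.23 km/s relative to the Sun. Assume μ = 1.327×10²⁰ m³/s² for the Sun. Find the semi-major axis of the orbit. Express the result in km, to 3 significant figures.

a ≈ 4.04×10⁸ km

r = 5.552×10¹¹ m.
Specific orbital energy ε = v²/2 − μ/r = (12230)²/2 − 1.327×10²⁰/5.552×10¹¹ = -1.642×10⁸ J/kg.
Since ε = −μ/(2a), a = −μ/(2ε) = 4.040×10¹¹ m = 4.0402×10⁸ km.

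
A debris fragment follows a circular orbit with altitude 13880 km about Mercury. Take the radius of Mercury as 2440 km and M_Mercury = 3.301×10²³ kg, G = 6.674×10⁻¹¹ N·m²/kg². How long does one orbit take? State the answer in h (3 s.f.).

μ = GM = 6.674×10⁻¹¹ × 3.301×10²³ = 2.203×10¹³ m³/s².
r = 2440 + 13880 = 16320 km = 1.6320×10⁷ m.
Kepler's third law: T = 2π√(r³/μ) = 2π√((1.632×10⁷)³ / 2.203×10¹³).
r³/μ = 1.973×10⁸ s², so T = 2π × 1.405×10⁴ = 8.826×10⁴ s.
Converting: 8.826×10⁴ s ÷ 3600 = 24.52 h.

T ≈ 24.5 h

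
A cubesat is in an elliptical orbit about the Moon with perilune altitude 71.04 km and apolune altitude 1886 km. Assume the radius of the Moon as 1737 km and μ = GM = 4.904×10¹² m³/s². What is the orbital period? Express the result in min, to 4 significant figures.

T ≈ 211.6 min

r_p = 1737 + 71.04 = 1808.0 km = 1.8080×10⁶ m.
r_a = 1737 + 1886 = 3623.0 km = 3.6230×10⁶ m.
Semi-major axis a = (r_p + r_a)/2 = (1808.0 + 3623.0)/2 = 2715.5 km = 2.716×10⁶ m.
By Kepler's third law T = 2π√(a³/μ) = 2π × 2.021×10³ = 1.270×10⁴ s.
= 211.6 min.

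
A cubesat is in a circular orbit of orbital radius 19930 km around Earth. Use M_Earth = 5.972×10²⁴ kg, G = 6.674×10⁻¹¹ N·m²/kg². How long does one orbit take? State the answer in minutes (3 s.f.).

T ≈ 467 minutes

μ = GM = 6.674×10⁻¹¹ × 5.972×10²⁴ = 3.986×10¹⁴ m³/s².
r = 19930 km = 1.993×10⁷ m.
Kepler's third law: T = 2π√(r³/μ) = 2π√((1.993×10⁷)³ / 3.986×10¹⁴).
r³/μ = 1.986×10⁷ s², so T = 2π × 4.457×10³ = 2.800×10⁴ s.
Converting: 2.800×10⁴ s ÷ 60.00 = 466.7 minutes.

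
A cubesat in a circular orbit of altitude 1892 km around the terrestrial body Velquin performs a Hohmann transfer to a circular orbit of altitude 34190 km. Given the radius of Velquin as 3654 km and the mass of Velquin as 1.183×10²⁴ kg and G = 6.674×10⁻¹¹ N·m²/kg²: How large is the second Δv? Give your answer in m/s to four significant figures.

Δv ≈ 714.1 m/s

μ = GM = 6.674×10⁻¹¹ × 1.183×10²⁴ = 7.895×10¹³ m³/s².
r₁ = 3654 + 1892 = 5546.0 km = 5.5460×10⁶ m.
r₂ = 3654 + 34190 = 37844 km = 3.7844×10⁷ m.
Transfer ellipse a_t = (r₁ + r₂)/2 = 2.170×10⁷ m.
At r₁: circular v_c1 = √(μ/r₁) = 3773 m/s; transfer-periapsis v_p = √[μ(2/r₁ − 1/a_t)] = 4983 m/s.
At r₂: circular v_c2 = √(μ/r₂) = 1444 m/s; transfer-apoapsis v_a = √[μ(2/r₂ − 1/a_t)] = 730.3 m/s.
Δv₂ = v_c2 − v_a = 714.1 m/s.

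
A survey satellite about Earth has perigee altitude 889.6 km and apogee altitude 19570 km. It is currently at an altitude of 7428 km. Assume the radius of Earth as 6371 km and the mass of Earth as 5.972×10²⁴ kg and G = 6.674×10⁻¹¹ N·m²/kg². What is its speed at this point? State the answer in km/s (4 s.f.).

v ≈ 5.810 km/s

μ = GM = 6.674×10⁻¹¹ × 5.972×10²⁴ = 3.986×10¹⁴ m³/s².
r_p = 6371 + 889.6 = 7260.6 km = 7.2606×10⁶ m.
r_a = 6371 + 19570 = 25941 km = 2.5941×10⁷ m.
r = 6371 + 7428 = 13799 km = 1.380×10⁷ m.
Semi-major axis a = (r_p + r_a)/2 = 16601 km = 1.660×10⁷ m.
Vis-viva: v² = μ(2/r − 1/a) = 3.986×10¹⁴ × (1.449×10⁻⁷ − 6.024×10⁻⁸) = 3.376×10⁷ m²/s².
v = 5810 m/s = 5.810 km/s.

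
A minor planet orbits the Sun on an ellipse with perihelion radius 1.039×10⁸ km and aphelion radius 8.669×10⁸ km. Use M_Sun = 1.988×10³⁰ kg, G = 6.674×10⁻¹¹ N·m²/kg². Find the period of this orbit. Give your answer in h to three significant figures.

μ = GM = 6.674×10⁻¹¹ × 1.988×10³⁰ = 1.327×10²⁰ m³/s².
Semi-major axis a = (r_p + r_a)/2 = (1.0390×10⁸ + 8.6690×10⁸)/2 = 4.8540×10⁸ km = 4.854×10¹¹ m.
By Kepler's third law T = 2π√(a³/μ) = 2π × 2.936×10⁷ = 1.845×10⁸ s.
= 51240 h.

T ≈ 51200 h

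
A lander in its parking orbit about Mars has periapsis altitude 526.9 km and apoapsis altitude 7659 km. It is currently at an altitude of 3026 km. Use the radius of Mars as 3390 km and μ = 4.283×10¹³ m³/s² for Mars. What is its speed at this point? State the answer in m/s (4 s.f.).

r_p = 3390 + 526.9 = 3916.9 km = 3.9169×10⁶ m.
r_a = 3390 + 7659 = 11049 km = 1.1049×10⁷ m.
r = 3390 + 3026 = 6416.0 km = 6.416×10⁶ m.
Semi-major axis a = (r_p + r_a)/2 = 7482.9 km = 7.483×10⁶ m.
Vis-viva: v² = μ(2/r − 1/a) = 4.283×10¹³ × (3.117×10⁻⁷ − 1.336×10⁻⁷) = 7.627×10⁶ m²/s².
v = 2762 m/s.

v ≈ 2762 m/s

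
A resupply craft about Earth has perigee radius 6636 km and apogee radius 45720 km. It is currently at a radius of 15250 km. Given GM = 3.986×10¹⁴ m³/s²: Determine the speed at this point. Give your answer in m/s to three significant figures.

Semi-major axis a = (r_p + r_a)/2 = 26178 km = 2.618×10⁷ m.
Vis-viva: v² = μ(2/r − 1/a) = 3.986×10¹⁴ × (1.311×10⁻⁷ − 3.820×10⁻⁸) = 3.705×10⁷ m²/s².
v = 6087 m/s.

v ≈ 6090 m/s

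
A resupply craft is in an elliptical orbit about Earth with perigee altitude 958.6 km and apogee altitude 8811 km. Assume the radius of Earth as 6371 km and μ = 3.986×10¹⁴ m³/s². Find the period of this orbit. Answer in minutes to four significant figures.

T ≈ 198.1 minutes

r_p = 6371 + 958.6 = 7329.6 km = 7.3296×10⁶ m.
r_a = 6371 + 8811 = 15182 km = 1.5182×10⁷ m.
Semi-major axis a = (r_p + r_a)/2 = (7329.6 + 15182)/2 = 11256 km = 1.126×10⁷ m.
By Kepler's third law T = 2π√(a³/μ) = 2π × 1.891×10³ = 1.188×10⁴ s.
= 198.1 minutes.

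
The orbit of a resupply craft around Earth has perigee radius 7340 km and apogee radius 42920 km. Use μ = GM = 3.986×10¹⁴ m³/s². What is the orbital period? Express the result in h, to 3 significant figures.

Semi-major axis a = (r_p + r_a)/2 = (7340.0 + 42920)/2 = 25130 km = 2.513×10⁷ m.
By Kepler's third law T = 2π√(a³/μ) = 2π × 6.310×10³ = 3.965×10⁴ s.
= 11.01 h.

T ≈ 11.0 h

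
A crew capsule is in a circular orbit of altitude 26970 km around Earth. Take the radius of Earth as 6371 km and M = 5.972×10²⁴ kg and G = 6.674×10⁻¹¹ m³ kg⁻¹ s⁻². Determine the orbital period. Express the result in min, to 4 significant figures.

T ≈ 1010 min

μ = GM = 6.674×10⁻¹¹ × 5.972×10²⁴ = 3.986×10¹⁴ m³/s².
r = 6371 + 26970 = 33341 km = 3.3341×10⁷ m.
Kepler's third law: T = 2π√(r³/μ) = 2π√((3.334×10⁷)³ / 3.986×10¹⁴).
r³/μ = 9.299×10⁷ s², so T = 2π × 9.643×10³ = 6.059×10⁴ s.
Converting: 6.059×10⁴ s ÷ 60.00 = 1010 min.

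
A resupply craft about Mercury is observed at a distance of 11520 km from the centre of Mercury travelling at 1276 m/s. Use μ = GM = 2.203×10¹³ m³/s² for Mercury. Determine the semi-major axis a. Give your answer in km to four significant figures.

r = 1.152×10⁷ m.
Vis-viva rearranged: 1/a = 2/r − v²/μ = 1.736×10⁻⁷ − 7.391×10⁻⁸ = 9.970×10⁻⁸ m⁻¹.
a = 1.003×10⁷ m = 10030 km.

a ≈ 10030 km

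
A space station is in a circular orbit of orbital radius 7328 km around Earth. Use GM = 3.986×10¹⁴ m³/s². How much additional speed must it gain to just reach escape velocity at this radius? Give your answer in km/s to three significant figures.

Δv ≈ 3.05 km/s

r = 7328 km = 7.328×10⁶ m.
Circular speed v_c = √(μ/r) = 7375 m/s.
Escape speed v_esc = √(2μ/r) = √2 × v_c = 10430 m/s.
Δv = v_esc − v_c = 3055 m/s = 3.055 km/s.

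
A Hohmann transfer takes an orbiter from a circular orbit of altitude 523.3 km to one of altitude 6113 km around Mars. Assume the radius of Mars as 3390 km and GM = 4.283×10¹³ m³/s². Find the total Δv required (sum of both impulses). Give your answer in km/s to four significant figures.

Δv_total ≈ 1.131 km/s

r₁ = 3390 + 523.3 = 3913.3 km = 3.9133×10⁶ m.
r₂ = 3390 + 6113 = 9503.0 km = 9.5030×10⁶ m.
Transfer ellipse a_t = (r₁ + r₂)/2 = 6.708×10⁶ m.
At r₁: circular v_c1 = √(μ/r₁) = 3308 m/s; transfer-periapsis v_p = √[μ(2/r₁ − 1/a_t)] = 3938 m/s.
Δv₁ = v_p − v_c1 = 629.3 m/s.
At r₂: circular v_c2 = √(μ/r₂) = 2123 m/s; transfer-apoapsis v_a = √[μ(2/r₂ − 1/a_t)] = 1621 m/s.
Δv₂ = v_c2 − v_a = 501.5 m/s.
Total Δv = Δv₁ + Δv₂ = 1131 m/s = 1.131 km/s.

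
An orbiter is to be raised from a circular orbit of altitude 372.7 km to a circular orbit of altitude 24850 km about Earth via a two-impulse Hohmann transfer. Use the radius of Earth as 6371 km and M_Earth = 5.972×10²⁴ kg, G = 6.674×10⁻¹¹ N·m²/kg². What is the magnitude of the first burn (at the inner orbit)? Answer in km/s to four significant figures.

Δv ≈ 2.172 km/s

μ = GM = 6.674×10⁻¹¹ × 5.972×10²⁴ = 3.986×10¹⁴ m³/s².
r₁ = 6371 + 372.7 = 6743.7 km = 6.7437×10⁶ m.
r₂ = 6371 + 24850 = 31221 km = 3.1221×10⁷ m.
Transfer ellipse a_t = (r₁ + r₂)/2 = 1.898×10⁷ m.
At r₁: circular v_c1 = √(μ/r₁) = 7688 m/s; transfer-perigee v_p = √[μ(2/r₁ − 1/a_t)] = 9859 m/s.
Δv₁ = v_p − v_c1 = 2172 m/s.
= 2.172 km/s.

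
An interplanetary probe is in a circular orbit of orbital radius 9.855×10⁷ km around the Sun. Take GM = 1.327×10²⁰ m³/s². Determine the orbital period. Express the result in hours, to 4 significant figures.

T ≈ 4687 hours

r = 9.855×10⁷ km = 9.855×10¹⁰ m.
Kepler's third law: T = 2π√(r³/μ) = 2π√((9.855×10¹⁰)³ / 1.327×10²⁰).
r³/μ = 7.213×10¹² s², so T = 2π × 2.686×10⁶ = 1.687×10⁷ s.
Converting: 1.687×10⁷ s ÷ 3600 = 4687 hours.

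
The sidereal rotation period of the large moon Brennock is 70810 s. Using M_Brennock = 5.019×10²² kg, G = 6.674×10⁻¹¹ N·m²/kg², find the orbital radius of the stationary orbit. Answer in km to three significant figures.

μ = GM = 6.674×10⁻¹¹ × 5.019×10²² = 3.350×10¹² m³/s².
A synchronous orbit has period T, so by Kepler's third law a = (μT²/4π²)^(1/3).
μT²/4π² = 3.350×10¹² × (7.081×10⁴)² / 39.48 = 4.254×10²⁰ m³.
a = 7.521×10⁶ m = 7521.0 km.

r_sync ≈ 7520 km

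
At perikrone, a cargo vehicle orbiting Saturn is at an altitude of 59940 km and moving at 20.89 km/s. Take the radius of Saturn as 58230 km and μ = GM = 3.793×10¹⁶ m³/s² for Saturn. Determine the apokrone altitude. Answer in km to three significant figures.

r_p = 58230 + 59940 = 1.1817×10⁵ km = 1.182×10⁸ m.
Specific energy ε = v²/2 − μ/r = -1.028×10⁸ J/kg, so a = −μ/(2ε) = 1.845×10⁸ m.
The apsides satisfy r_p + r_a = 2a, so the apokrone radius is 2a − r_p = 2.509×10⁸ m = 2.5086×10⁵ km.
Apokrone altitude = 2.5086×10⁵ − 58230 = 1.9263×10⁵ km.

apokrone altitude ≈ 1.93×10⁵ km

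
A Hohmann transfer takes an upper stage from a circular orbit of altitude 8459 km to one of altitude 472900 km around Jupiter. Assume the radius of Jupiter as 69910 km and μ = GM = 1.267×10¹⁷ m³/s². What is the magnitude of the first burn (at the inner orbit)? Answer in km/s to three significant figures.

r₁ = 69910 + 8459 = 78369 km = 7.8369×10⁷ m.
r₂ = 69910 + 472900 = 542810 km = 5.4281×10⁸ m.
Transfer ellipse a_t = (r₁ + r₂)/2 = 3.106×10⁸ m.
At r₁: circular v_c1 = √(μ/r₁) = 40210 m/s; transfer-perijove v_p = √[μ(2/r₁ − 1/a_t)] = 53160 m/s.
Δv₁ = v_p − v_c1 = 12950 m/s.
= 12.95 km/s.

Δv ≈ 12.9 km/s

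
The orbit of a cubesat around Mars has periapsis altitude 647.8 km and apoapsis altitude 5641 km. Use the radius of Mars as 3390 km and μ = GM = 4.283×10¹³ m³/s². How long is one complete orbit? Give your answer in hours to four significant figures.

r_p = 3390 + 647.8 = 4037.8 km = 4.0378×10⁶ m.
r_a = 3390 + 5641 = 9031.0 km = 9.0310×10⁶ m.
Semi-major axis a = (r_p + r_a)/2 = (4037.8 + 9031.0)/2 = 6534.4 km = 6.534×10⁶ m.
By Kepler's third law T = 2π√(a³/μ) = 2π × 2.552×10³ = 1.604×10⁴ s.
= 4.455 hours.

T ≈ 4.455 hours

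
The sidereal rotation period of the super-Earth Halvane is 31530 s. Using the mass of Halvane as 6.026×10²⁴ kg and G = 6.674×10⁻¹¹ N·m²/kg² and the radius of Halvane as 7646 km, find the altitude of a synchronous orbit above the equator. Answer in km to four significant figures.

h_sync ≈ 13990 km

μ = GM = 6.674×10⁻¹¹ × 6.026×10²⁴ = 4.022×10¹⁴ m³/s².
A synchronous orbit has period T, so by Kepler's third law a = (μT²/4π²)^(1/3).
μT²/4π² = 4.022×10¹⁴ × (3.153×10⁴)² / 39.48 = 1.013×10²² m³.
a = 2.164×10⁷ m = 21636 km.
Altitude h = a − R = 21636 − 7646 = 13990 km.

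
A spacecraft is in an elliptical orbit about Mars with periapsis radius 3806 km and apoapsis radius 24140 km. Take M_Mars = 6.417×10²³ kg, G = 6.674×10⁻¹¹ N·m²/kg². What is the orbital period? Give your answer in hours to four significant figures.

T ≈ 13.93 hours

μ = GM = 6.674×10⁻¹¹ × 6.417×10²³ = 4.283×10¹³ m³/s².
Semi-major axis a = (r_p + r_a)/2 = (3806.0 + 24140)/2 = 13973 km = 1.397×10⁷ m.
By Kepler's third law T = 2π√(a³/μ) = 2π × 7.981×10³ = 5.015×10⁴ s.
= 13.93 hours.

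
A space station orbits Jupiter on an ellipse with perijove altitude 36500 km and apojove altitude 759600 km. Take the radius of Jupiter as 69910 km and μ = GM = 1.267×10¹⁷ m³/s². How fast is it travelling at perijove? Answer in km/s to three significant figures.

v ≈ 45.9 km/s

r_p = 69910 + 36500 = 106410 km = 1.0641×10⁸ m.
r_a = 69910 + 759600 = 829510 km = 8.2951×10⁸ m.
Semi-major axis a = (r_p + r_a)/2 = 4.6796×10⁵ km = 4.680×10⁸ m.
Vis-viva: v² = μ(2/r − 1/a) = 1.267×10¹⁷ × (1.880×10⁻⁸ − 2.137×10⁻⁹) = 2.111×10⁹ m²/s².
v = 45940 m/s = 45.94 km/s.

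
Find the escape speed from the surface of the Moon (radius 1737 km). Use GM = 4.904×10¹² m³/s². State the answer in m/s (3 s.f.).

r = R = 1.737×10⁶ m.
Escape speed v_esc = √(2μ/r) = √(2 × 4.904×10¹² / 1.737×10⁶) = √(5.647×10⁶) = 2376 m/s.

v_esc ≈ 2380 m/s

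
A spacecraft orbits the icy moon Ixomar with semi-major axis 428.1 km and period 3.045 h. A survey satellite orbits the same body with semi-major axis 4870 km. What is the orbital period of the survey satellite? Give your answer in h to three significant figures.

Kepler's third law: T² ∝ a³, so T₂ = T₁ (a₂/a₁)^(3/2).
a₂/a₁ = 11.38, (a₂/a₁)^(3/2) = 38.37.
T₂ = 3.045 × 38.37 = 116.8 h.

T₂ ≈ 117 h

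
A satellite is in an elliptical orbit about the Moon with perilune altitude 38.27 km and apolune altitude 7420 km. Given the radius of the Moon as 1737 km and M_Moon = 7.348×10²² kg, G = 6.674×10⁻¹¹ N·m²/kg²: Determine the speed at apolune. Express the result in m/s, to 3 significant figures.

μ = GM = 6.674×10⁻¹¹ × 7.348×10²² = 4.904×10¹² m³/s².
r_p = 1737 + 38.27 = 1775.3 km = 1.7753×10⁶ m.
r_a = 1737 + 7420 = 9157.0 km = 9.1570×10⁶ m.
Semi-major axis a = (r_p + r_a)/2 = 5466.1 km = 5.466×10⁶ m.
Vis-viva: v² = μ(2/r − 1/a) = 4.904×10¹² × (2.184×10⁻⁷ − 1.829×10⁻⁷) = 1.739×10⁵ m²/s².
v = 417.1 m/s.

v ≈ 417 m/s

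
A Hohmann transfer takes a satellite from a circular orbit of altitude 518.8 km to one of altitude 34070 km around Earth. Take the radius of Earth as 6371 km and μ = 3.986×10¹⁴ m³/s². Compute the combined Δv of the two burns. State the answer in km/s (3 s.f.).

Δv_total ≈ 3.78 km/s

r₁ = 6371 + 518.8 = 6889.8 km = 6.8898×10⁶ m.
r₂ = 6371 + 34070 = 40441 km = 4.0441×10⁷ m.
Transfer ellipse a_t = (r₁ + r₂)/2 = 2.367×10⁷ m.
At r₁: circular v_c1 = √(μ/r₁) = 7606 m/s; transfer-perigee v_p = √[μ(2/r₁ − 1/a_t)] = 9943 m/s.
Δv₁ = v_p − v_c1 = 2337 m/s.
At r₂: circular v_c2 = √(μ/r₂) = 3139 m/s; transfer-apogee v_a = √[μ(2/r₂ − 1/a_t)] = 1694 m/s.
Δv₂ = v_c2 − v_a = 1446 m/s.
Total Δv = Δv₁ + Δv₂ = 3782 m/s = 3.782 km/s.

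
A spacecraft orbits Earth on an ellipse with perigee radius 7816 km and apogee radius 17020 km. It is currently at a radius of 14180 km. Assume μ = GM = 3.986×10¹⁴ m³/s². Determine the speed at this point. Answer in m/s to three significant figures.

v ≈ 4910 m/s

Semi-major axis a = (r_p + r_a)/2 = 12418 km = 1.242×10⁷ m.
Vis-viva: v² = μ(2/r − 1/a) = 3.986×10¹⁴ × (1.410×10⁻⁷ − 8.053×10⁻⁸) = 2.412×10⁷ m²/s².
v = 4911 m/s.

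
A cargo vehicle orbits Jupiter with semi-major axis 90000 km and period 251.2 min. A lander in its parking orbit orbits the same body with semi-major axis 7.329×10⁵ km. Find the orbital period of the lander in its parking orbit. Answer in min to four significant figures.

T₂ ≈ 5837 min

Kepler's third law: T² ∝ a³, so T₂ = T₁ (a₂/a₁)^(3/2).
a₂/a₁ = 8.143, (a₂/a₁)^(3/2) = 23.24.
T₂ = 251.2 × 23.24 = 5837 min.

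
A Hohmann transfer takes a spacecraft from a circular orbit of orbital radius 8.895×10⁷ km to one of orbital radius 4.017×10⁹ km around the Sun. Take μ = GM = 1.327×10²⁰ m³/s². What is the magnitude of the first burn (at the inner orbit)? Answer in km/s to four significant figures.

r₁ = 8.895×10⁷ km = 8.895×10¹⁰ m.
r₂ = 4.017×10⁹ km = 4.017×10¹² m.
Transfer ellipse a_t = (r₁ + r₂)/2 = 2.053×10¹² m.
At r₁: circular v_c1 = √(μ/r₁) = 38620 m/s; transfer-perihelion v_p = √[μ(2/r₁ − 1/a_t)] = 54030 m/s.
Δv₁ = v_p − v_c1 = 15400 m/s.
= 15.40 km/s.

Δv ≈ 15.40 km/s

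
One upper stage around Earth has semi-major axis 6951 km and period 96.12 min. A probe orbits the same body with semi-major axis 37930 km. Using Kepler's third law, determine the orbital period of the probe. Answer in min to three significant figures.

T₂ ≈ 1230 min

Kepler's third law: T² ∝ a³, so T₂ = T₁ (a₂/a₁)^(3/2).
a₂/a₁ = 5.457, (a₂/a₁)^(3/2) = 12.75.
T₂ = 96.12 × 12.75 = 1225 min.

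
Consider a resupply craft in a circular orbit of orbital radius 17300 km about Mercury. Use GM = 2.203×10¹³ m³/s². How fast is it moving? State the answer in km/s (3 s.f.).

v ≈ 1.13 km/s

r = 17300 km = 1.730×10⁷ m.
For a circular orbit v = √(μ/r) = √(2.203×10¹³ / 1.730×10⁷) = √(1.273×10⁶) = 1128 m/s.
That is 1.128 km/s.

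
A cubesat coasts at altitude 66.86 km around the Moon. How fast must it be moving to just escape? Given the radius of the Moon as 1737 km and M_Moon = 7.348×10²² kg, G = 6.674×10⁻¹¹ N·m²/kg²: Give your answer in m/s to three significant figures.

μ = GM = 6.674×10⁻¹¹ × 7.348×10²² = 4.904×10¹² m³/s².
r = 1737 + 66.86 = 1803.9 km = 1.8039×10⁶ m.
Escape speed v_esc = √(2μ/r) = √(2 × 4.904×10¹² / 1.804×10⁶) = √(5.437×10⁶) = 2332 m/s.

v_esc ≈ 2330 m/s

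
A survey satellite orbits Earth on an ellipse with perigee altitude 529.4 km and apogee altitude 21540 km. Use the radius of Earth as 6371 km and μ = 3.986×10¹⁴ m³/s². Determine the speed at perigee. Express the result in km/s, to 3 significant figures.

v ≈ 9.62 km/s

r_p = 6371 + 529.4 = 6900.4 km = 6.9004×10⁶ m.
r_a = 6371 + 21540 = 27911 km = 2.7911×10⁷ m.
Semi-major axis a = (r_p + r_a)/2 = 17406 km = 1.741×10⁷ m.
Vis-viva: v² = μ(2/r − 1/a) = 3.986×10¹⁴ × (2.898×10⁻⁷ − 5.745×10⁻⁸) = 9.263×10⁷ m²/s².
v = 9624 m/s = 9.624 km/s.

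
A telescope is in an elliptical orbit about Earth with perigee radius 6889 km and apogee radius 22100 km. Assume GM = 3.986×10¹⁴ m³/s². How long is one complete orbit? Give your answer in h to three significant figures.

T ≈ 4.82 h

Semi-major axis a = (r_p + r_a)/2 = (6889.0 + 22100)/2 = 14494 km = 1.449×10⁷ m.
By Kepler's third law T = 2π√(a³/μ) = 2π × 2.764×10³ = 1.737×10⁴ s.
= 4.824 h.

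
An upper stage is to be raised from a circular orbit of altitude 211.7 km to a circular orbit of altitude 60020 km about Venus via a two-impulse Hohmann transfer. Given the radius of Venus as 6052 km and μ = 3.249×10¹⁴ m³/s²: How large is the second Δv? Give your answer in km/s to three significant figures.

Δv ≈ 1.29 km/s

r₁ = 6052 + 211.7 = 6263.7 km = 6.2637×10⁶ m.
r₂ = 6052 + 60020 = 66072 km = 6.6072×10⁷ m.
Transfer ellipse a_t = (r₁ + r₂)/2 = 3.617×10⁷ m.
At r₁: circular v_c1 = √(μ/r₁) = 7202 m/s; transfer-periapsis v_p = √[μ(2/r₁ − 1/a_t)] = 9734 m/s.
At r₂: circular v_c2 = √(μ/r₂) = 2218 m/s; transfer-apoapsis v_a = √[μ(2/r₂ − 1/a_t)] = 922.8 m/s.
Δv₂ = v_c2 − v_a = 1295 m/s.
= 1.295 km/s.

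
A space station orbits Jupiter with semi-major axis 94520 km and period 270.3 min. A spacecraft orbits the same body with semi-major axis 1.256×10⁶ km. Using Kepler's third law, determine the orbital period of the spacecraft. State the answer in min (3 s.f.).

Kepler's third law: T² ∝ a³, so T₂ = T₁ (a₂/a₁)^(3/2).
a₂/a₁ = 13.29, (a₂/a₁)^(3/2) = 48.44.
T₂ = 270.3 × 48.44 = 13090 min.

T₂ ≈ 13100 min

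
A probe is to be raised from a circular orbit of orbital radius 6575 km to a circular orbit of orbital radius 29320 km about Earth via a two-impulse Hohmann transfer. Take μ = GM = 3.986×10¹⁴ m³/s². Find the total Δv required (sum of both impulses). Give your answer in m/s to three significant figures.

Δv_total ≈ 3620 m/s

r₁ = 6575 km = 6.575×10⁶ m.
r₂ = 29320 km = 2.932×10⁷ m.
Transfer ellipse a_t = (r₁ + r₂)/2 = 1.795×10⁷ m.
At r₁: circular v_c1 = √(μ/r₁) = 7786 m/s; transfer-perigee v_p = √[μ(2/r₁ − 1/a_t)] = 9952 m/s.
Δv₁ = v_p − v_c1 = 2166 m/s.
At r₂: circular v_c2 = √(μ/r₂) = 3687 m/s; transfer-apogee v_a = √[μ(2/r₂ − 1/a_t)] = 2232 m/s.
Δv₂ = v_c2 − v_a = 1455 m/s.
Total Δv = Δv₁ + Δv₂ = 3621 m/s.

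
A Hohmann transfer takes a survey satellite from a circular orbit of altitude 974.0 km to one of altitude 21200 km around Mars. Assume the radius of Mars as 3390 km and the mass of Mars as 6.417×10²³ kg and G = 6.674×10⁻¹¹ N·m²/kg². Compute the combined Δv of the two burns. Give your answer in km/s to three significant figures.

Δv_total ≈ 1.55 km/s

μ = GM = 6.674×10⁻¹¹ × 6.417×10²³ = 4.283×10¹³ m³/s².
r₁ = 3390 + 974.0 = 4364.0 km = 4.3640×10⁶ m.
r₂ = 3390 + 21200 = 24590 km = 2.4590×10⁷ m.
Transfer ellipse a_t = (r₁ + r₂)/2 = 1.448×10⁷ m.
At r₁: circular v_c1 = √(μ/r₁) = 3133 m/s; transfer-periapsis v_p = √[μ(2/r₁ − 1/a_t)] = 4083 m/s.
Δv₁ = v_p − v_c1 = 950.1 m/s.
At r₂: circular v_c2 = √(μ/r₂) = 1320 m/s; transfer-apoapsis v_a = √[μ(2/r₂ − 1/a_t)] = 724.6 m/s.
Δv₂ = v_c2 − v_a = 595.1 m/s.
Total Δv = Δv₁ + Δv₂ = 1545 m/s = 1.545 km/s.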